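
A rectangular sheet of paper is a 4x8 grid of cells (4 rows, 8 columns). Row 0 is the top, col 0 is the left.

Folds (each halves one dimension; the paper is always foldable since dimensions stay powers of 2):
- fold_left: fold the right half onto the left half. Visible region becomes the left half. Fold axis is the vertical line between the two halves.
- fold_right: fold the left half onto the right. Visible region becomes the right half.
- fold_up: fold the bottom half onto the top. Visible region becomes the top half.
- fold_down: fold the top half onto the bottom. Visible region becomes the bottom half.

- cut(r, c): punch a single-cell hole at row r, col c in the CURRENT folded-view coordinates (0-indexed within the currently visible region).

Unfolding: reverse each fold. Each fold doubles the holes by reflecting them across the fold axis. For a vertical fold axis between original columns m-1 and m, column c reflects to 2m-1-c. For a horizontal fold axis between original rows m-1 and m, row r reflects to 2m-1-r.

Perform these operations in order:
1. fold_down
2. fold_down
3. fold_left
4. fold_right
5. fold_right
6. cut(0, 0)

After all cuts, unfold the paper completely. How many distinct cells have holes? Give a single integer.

Op 1 fold_down: fold axis h@2; visible region now rows[2,4) x cols[0,8) = 2x8
Op 2 fold_down: fold axis h@3; visible region now rows[3,4) x cols[0,8) = 1x8
Op 3 fold_left: fold axis v@4; visible region now rows[3,4) x cols[0,4) = 1x4
Op 4 fold_right: fold axis v@2; visible region now rows[3,4) x cols[2,4) = 1x2
Op 5 fold_right: fold axis v@3; visible region now rows[3,4) x cols[3,4) = 1x1
Op 6 cut(0, 0): punch at orig (3,3); cuts so far [(3, 3)]; region rows[3,4) x cols[3,4) = 1x1
Unfold 1 (reflect across v@3): 2 holes -> [(3, 2), (3, 3)]
Unfold 2 (reflect across v@2): 4 holes -> [(3, 0), (3, 1), (3, 2), (3, 3)]
Unfold 3 (reflect across v@4): 8 holes -> [(3, 0), (3, 1), (3, 2), (3, 3), (3, 4), (3, 5), (3, 6), (3, 7)]
Unfold 4 (reflect across h@3): 16 holes -> [(2, 0), (2, 1), (2, 2), (2, 3), (2, 4), (2, 5), (2, 6), (2, 7), (3, 0), (3, 1), (3, 2), (3, 3), (3, 4), (3, 5), (3, 6), (3, 7)]
Unfold 5 (reflect across h@2): 32 holes -> [(0, 0), (0, 1), (0, 2), (0, 3), (0, 4), (0, 5), (0, 6), (0, 7), (1, 0), (1, 1), (1, 2), (1, 3), (1, 4), (1, 5), (1, 6), (1, 7), (2, 0), (2, 1), (2, 2), (2, 3), (2, 4), (2, 5), (2, 6), (2, 7), (3, 0), (3, 1), (3, 2), (3, 3), (3, 4), (3, 5), (3, 6), (3, 7)]

Answer: 32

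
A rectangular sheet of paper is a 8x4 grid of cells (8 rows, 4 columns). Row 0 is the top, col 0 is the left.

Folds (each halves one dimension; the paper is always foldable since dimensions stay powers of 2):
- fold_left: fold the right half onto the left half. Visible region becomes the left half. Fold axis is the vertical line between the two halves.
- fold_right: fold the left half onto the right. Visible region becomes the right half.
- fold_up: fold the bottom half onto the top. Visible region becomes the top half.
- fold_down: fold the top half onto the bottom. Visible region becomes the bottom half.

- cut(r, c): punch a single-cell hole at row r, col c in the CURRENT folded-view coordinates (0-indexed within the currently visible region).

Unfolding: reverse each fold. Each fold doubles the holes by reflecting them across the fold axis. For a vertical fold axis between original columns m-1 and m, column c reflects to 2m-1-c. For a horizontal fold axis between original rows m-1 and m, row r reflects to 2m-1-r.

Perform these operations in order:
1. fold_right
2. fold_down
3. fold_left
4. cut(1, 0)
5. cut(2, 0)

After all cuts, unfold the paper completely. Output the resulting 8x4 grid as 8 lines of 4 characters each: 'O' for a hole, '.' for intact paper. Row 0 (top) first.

Op 1 fold_right: fold axis v@2; visible region now rows[0,8) x cols[2,4) = 8x2
Op 2 fold_down: fold axis h@4; visible region now rows[4,8) x cols[2,4) = 4x2
Op 3 fold_left: fold axis v@3; visible region now rows[4,8) x cols[2,3) = 4x1
Op 4 cut(1, 0): punch at orig (5,2); cuts so far [(5, 2)]; region rows[4,8) x cols[2,3) = 4x1
Op 5 cut(2, 0): punch at orig (6,2); cuts so far [(5, 2), (6, 2)]; region rows[4,8) x cols[2,3) = 4x1
Unfold 1 (reflect across v@3): 4 holes -> [(5, 2), (5, 3), (6, 2), (6, 3)]
Unfold 2 (reflect across h@4): 8 holes -> [(1, 2), (1, 3), (2, 2), (2, 3), (5, 2), (5, 3), (6, 2), (6, 3)]
Unfold 3 (reflect across v@2): 16 holes -> [(1, 0), (1, 1), (1, 2), (1, 3), (2, 0), (2, 1), (2, 2), (2, 3), (5, 0), (5, 1), (5, 2), (5, 3), (6, 0), (6, 1), (6, 2), (6, 3)]

Answer: ....
OOOO
OOOO
....
....
OOOO
OOOO
....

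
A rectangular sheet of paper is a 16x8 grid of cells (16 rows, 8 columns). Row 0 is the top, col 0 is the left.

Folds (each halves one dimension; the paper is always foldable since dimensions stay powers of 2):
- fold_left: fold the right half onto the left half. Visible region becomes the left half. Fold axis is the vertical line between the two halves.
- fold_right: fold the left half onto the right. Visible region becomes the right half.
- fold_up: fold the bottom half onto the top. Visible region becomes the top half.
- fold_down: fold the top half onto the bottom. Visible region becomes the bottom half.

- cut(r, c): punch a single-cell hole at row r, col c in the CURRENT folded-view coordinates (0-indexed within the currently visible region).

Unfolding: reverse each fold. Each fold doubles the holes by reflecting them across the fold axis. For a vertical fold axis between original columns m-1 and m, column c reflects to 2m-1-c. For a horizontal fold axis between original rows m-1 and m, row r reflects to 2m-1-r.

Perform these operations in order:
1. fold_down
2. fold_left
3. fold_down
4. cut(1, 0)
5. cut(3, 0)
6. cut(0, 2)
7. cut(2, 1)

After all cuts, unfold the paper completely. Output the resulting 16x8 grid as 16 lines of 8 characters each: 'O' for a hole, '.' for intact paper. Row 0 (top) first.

Answer: O......O
.O....O.
O......O
..O..O..
..O..O..
O......O
.O....O.
O......O
O......O
.O....O.
O......O
..O..O..
..O..O..
O......O
.O....O.
O......O

Derivation:
Op 1 fold_down: fold axis h@8; visible region now rows[8,16) x cols[0,8) = 8x8
Op 2 fold_left: fold axis v@4; visible region now rows[8,16) x cols[0,4) = 8x4
Op 3 fold_down: fold axis h@12; visible region now rows[12,16) x cols[0,4) = 4x4
Op 4 cut(1, 0): punch at orig (13,0); cuts so far [(13, 0)]; region rows[12,16) x cols[0,4) = 4x4
Op 5 cut(3, 0): punch at orig (15,0); cuts so far [(13, 0), (15, 0)]; region rows[12,16) x cols[0,4) = 4x4
Op 6 cut(0, 2): punch at orig (12,2); cuts so far [(12, 2), (13, 0), (15, 0)]; region rows[12,16) x cols[0,4) = 4x4
Op 7 cut(2, 1): punch at orig (14,1); cuts so far [(12, 2), (13, 0), (14, 1), (15, 0)]; region rows[12,16) x cols[0,4) = 4x4
Unfold 1 (reflect across h@12): 8 holes -> [(8, 0), (9, 1), (10, 0), (11, 2), (12, 2), (13, 0), (14, 1), (15, 0)]
Unfold 2 (reflect across v@4): 16 holes -> [(8, 0), (8, 7), (9, 1), (9, 6), (10, 0), (10, 7), (11, 2), (11, 5), (12, 2), (12, 5), (13, 0), (13, 7), (14, 1), (14, 6), (15, 0), (15, 7)]
Unfold 3 (reflect across h@8): 32 holes -> [(0, 0), (0, 7), (1, 1), (1, 6), (2, 0), (2, 7), (3, 2), (3, 5), (4, 2), (4, 5), (5, 0), (5, 7), (6, 1), (6, 6), (7, 0), (7, 7), (8, 0), (8, 7), (9, 1), (9, 6), (10, 0), (10, 7), (11, 2), (11, 5), (12, 2), (12, 5), (13, 0), (13, 7), (14, 1), (14, 6), (15, 0), (15, 7)]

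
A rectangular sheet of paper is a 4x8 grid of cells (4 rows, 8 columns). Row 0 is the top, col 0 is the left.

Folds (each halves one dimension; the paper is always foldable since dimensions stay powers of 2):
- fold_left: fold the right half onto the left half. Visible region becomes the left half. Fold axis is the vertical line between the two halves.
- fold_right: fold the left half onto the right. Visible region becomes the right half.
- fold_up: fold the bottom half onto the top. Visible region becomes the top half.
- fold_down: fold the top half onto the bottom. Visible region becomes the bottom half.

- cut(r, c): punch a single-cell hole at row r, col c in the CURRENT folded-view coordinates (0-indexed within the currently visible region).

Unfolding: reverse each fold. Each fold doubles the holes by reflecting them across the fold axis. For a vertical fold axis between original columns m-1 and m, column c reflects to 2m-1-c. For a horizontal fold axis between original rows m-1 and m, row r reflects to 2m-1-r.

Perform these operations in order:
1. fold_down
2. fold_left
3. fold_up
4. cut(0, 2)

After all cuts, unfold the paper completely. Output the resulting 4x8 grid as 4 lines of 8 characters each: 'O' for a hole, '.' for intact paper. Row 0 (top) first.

Answer: ..O..O..
..O..O..
..O..O..
..O..O..

Derivation:
Op 1 fold_down: fold axis h@2; visible region now rows[2,4) x cols[0,8) = 2x8
Op 2 fold_left: fold axis v@4; visible region now rows[2,4) x cols[0,4) = 2x4
Op 3 fold_up: fold axis h@3; visible region now rows[2,3) x cols[0,4) = 1x4
Op 4 cut(0, 2): punch at orig (2,2); cuts so far [(2, 2)]; region rows[2,3) x cols[0,4) = 1x4
Unfold 1 (reflect across h@3): 2 holes -> [(2, 2), (3, 2)]
Unfold 2 (reflect across v@4): 4 holes -> [(2, 2), (2, 5), (3, 2), (3, 5)]
Unfold 3 (reflect across h@2): 8 holes -> [(0, 2), (0, 5), (1, 2), (1, 5), (2, 2), (2, 5), (3, 2), (3, 5)]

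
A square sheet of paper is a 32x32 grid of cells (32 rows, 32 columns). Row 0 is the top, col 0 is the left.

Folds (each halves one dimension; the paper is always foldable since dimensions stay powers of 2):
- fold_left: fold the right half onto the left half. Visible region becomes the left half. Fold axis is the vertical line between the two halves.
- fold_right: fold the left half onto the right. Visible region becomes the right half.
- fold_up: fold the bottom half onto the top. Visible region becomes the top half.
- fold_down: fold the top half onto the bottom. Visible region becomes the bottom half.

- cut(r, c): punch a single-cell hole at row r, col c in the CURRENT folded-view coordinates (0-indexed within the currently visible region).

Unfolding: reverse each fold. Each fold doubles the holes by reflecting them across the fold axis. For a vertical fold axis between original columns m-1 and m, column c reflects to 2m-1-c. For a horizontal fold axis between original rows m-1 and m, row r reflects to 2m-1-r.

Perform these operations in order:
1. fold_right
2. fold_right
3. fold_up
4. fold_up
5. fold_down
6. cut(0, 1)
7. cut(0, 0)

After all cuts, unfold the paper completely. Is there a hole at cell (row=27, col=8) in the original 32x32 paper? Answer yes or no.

Op 1 fold_right: fold axis v@16; visible region now rows[0,32) x cols[16,32) = 32x16
Op 2 fold_right: fold axis v@24; visible region now rows[0,32) x cols[24,32) = 32x8
Op 3 fold_up: fold axis h@16; visible region now rows[0,16) x cols[24,32) = 16x8
Op 4 fold_up: fold axis h@8; visible region now rows[0,8) x cols[24,32) = 8x8
Op 5 fold_down: fold axis h@4; visible region now rows[4,8) x cols[24,32) = 4x8
Op 6 cut(0, 1): punch at orig (4,25); cuts so far [(4, 25)]; region rows[4,8) x cols[24,32) = 4x8
Op 7 cut(0, 0): punch at orig (4,24); cuts so far [(4, 24), (4, 25)]; region rows[4,8) x cols[24,32) = 4x8
Unfold 1 (reflect across h@4): 4 holes -> [(3, 24), (3, 25), (4, 24), (4, 25)]
Unfold 2 (reflect across h@8): 8 holes -> [(3, 24), (3, 25), (4, 24), (4, 25), (11, 24), (11, 25), (12, 24), (12, 25)]
Unfold 3 (reflect across h@16): 16 holes -> [(3, 24), (3, 25), (4, 24), (4, 25), (11, 24), (11, 25), (12, 24), (12, 25), (19, 24), (19, 25), (20, 24), (20, 25), (27, 24), (27, 25), (28, 24), (28, 25)]
Unfold 4 (reflect across v@24): 32 holes -> [(3, 22), (3, 23), (3, 24), (3, 25), (4, 22), (4, 23), (4, 24), (4, 25), (11, 22), (11, 23), (11, 24), (11, 25), (12, 22), (12, 23), (12, 24), (12, 25), (19, 22), (19, 23), (19, 24), (19, 25), (20, 22), (20, 23), (20, 24), (20, 25), (27, 22), (27, 23), (27, 24), (27, 25), (28, 22), (28, 23), (28, 24), (28, 25)]
Unfold 5 (reflect across v@16): 64 holes -> [(3, 6), (3, 7), (3, 8), (3, 9), (3, 22), (3, 23), (3, 24), (3, 25), (4, 6), (4, 7), (4, 8), (4, 9), (4, 22), (4, 23), (4, 24), (4, 25), (11, 6), (11, 7), (11, 8), (11, 9), (11, 22), (11, 23), (11, 24), (11, 25), (12, 6), (12, 7), (12, 8), (12, 9), (12, 22), (12, 23), (12, 24), (12, 25), (19, 6), (19, 7), (19, 8), (19, 9), (19, 22), (19, 23), (19, 24), (19, 25), (20, 6), (20, 7), (20, 8), (20, 9), (20, 22), (20, 23), (20, 24), (20, 25), (27, 6), (27, 7), (27, 8), (27, 9), (27, 22), (27, 23), (27, 24), (27, 25), (28, 6), (28, 7), (28, 8), (28, 9), (28, 22), (28, 23), (28, 24), (28, 25)]
Holes: [(3, 6), (3, 7), (3, 8), (3, 9), (3, 22), (3, 23), (3, 24), (3, 25), (4, 6), (4, 7), (4, 8), (4, 9), (4, 22), (4, 23), (4, 24), (4, 25), (11, 6), (11, 7), (11, 8), (11, 9), (11, 22), (11, 23), (11, 24), (11, 25), (12, 6), (12, 7), (12, 8), (12, 9), (12, 22), (12, 23), (12, 24), (12, 25), (19, 6), (19, 7), (19, 8), (19, 9), (19, 22), (19, 23), (19, 24), (19, 25), (20, 6), (20, 7), (20, 8), (20, 9), (20, 22), (20, 23), (20, 24), (20, 25), (27, 6), (27, 7), (27, 8), (27, 9), (27, 22), (27, 23), (27, 24), (27, 25), (28, 6), (28, 7), (28, 8), (28, 9), (28, 22), (28, 23), (28, 24), (28, 25)]

Answer: yes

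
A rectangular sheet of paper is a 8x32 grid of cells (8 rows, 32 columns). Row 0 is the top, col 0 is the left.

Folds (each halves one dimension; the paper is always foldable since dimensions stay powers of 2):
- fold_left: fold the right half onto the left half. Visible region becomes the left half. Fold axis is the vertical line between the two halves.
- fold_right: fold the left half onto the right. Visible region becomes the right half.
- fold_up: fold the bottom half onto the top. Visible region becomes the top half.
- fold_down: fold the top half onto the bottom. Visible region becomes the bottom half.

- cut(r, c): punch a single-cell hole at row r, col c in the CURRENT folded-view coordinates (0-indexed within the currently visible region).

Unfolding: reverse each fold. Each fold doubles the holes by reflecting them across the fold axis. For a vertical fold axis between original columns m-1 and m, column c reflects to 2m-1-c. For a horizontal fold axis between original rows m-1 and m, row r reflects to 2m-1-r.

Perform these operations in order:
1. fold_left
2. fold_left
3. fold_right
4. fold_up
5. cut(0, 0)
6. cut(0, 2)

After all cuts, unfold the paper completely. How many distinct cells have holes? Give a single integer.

Op 1 fold_left: fold axis v@16; visible region now rows[0,8) x cols[0,16) = 8x16
Op 2 fold_left: fold axis v@8; visible region now rows[0,8) x cols[0,8) = 8x8
Op 3 fold_right: fold axis v@4; visible region now rows[0,8) x cols[4,8) = 8x4
Op 4 fold_up: fold axis h@4; visible region now rows[0,4) x cols[4,8) = 4x4
Op 5 cut(0, 0): punch at orig (0,4); cuts so far [(0, 4)]; region rows[0,4) x cols[4,8) = 4x4
Op 6 cut(0, 2): punch at orig (0,6); cuts so far [(0, 4), (0, 6)]; region rows[0,4) x cols[4,8) = 4x4
Unfold 1 (reflect across h@4): 4 holes -> [(0, 4), (0, 6), (7, 4), (7, 6)]
Unfold 2 (reflect across v@4): 8 holes -> [(0, 1), (0, 3), (0, 4), (0, 6), (7, 1), (7, 3), (7, 4), (7, 6)]
Unfold 3 (reflect across v@8): 16 holes -> [(0, 1), (0, 3), (0, 4), (0, 6), (0, 9), (0, 11), (0, 12), (0, 14), (7, 1), (7, 3), (7, 4), (7, 6), (7, 9), (7, 11), (7, 12), (7, 14)]
Unfold 4 (reflect across v@16): 32 holes -> [(0, 1), (0, 3), (0, 4), (0, 6), (0, 9), (0, 11), (0, 12), (0, 14), (0, 17), (0, 19), (0, 20), (0, 22), (0, 25), (0, 27), (0, 28), (0, 30), (7, 1), (7, 3), (7, 4), (7, 6), (7, 9), (7, 11), (7, 12), (7, 14), (7, 17), (7, 19), (7, 20), (7, 22), (7, 25), (7, 27), (7, 28), (7, 30)]

Answer: 32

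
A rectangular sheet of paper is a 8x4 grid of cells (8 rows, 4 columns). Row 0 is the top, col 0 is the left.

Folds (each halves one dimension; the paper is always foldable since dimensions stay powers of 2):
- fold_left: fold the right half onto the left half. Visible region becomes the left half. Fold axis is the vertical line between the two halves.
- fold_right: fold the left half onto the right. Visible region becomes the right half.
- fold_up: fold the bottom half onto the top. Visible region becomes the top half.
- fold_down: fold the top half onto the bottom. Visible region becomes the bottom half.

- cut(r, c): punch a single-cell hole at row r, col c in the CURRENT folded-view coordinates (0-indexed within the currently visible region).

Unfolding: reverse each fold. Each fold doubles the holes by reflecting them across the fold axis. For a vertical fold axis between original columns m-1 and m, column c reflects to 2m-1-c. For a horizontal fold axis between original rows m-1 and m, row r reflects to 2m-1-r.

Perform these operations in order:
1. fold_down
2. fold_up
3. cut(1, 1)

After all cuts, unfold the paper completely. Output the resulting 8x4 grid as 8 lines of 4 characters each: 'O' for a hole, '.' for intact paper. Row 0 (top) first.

Answer: ....
.O..
.O..
....
....
.O..
.O..
....

Derivation:
Op 1 fold_down: fold axis h@4; visible region now rows[4,8) x cols[0,4) = 4x4
Op 2 fold_up: fold axis h@6; visible region now rows[4,6) x cols[0,4) = 2x4
Op 3 cut(1, 1): punch at orig (5,1); cuts so far [(5, 1)]; region rows[4,6) x cols[0,4) = 2x4
Unfold 1 (reflect across h@6): 2 holes -> [(5, 1), (6, 1)]
Unfold 2 (reflect across h@4): 4 holes -> [(1, 1), (2, 1), (5, 1), (6, 1)]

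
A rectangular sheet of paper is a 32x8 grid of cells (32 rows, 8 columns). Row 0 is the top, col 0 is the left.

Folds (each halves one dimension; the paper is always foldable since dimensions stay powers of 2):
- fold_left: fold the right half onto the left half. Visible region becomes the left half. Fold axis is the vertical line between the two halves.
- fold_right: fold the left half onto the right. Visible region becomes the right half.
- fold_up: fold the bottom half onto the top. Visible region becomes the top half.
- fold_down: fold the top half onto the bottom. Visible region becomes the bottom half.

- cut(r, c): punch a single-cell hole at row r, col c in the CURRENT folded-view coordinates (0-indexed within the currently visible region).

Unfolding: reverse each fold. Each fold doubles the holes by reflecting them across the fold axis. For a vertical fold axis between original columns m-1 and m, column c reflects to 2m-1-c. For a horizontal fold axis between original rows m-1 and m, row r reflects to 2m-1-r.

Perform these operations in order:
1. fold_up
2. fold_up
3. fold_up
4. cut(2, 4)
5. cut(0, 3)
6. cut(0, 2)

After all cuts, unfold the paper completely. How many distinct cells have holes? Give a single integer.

Answer: 24

Derivation:
Op 1 fold_up: fold axis h@16; visible region now rows[0,16) x cols[0,8) = 16x8
Op 2 fold_up: fold axis h@8; visible region now rows[0,8) x cols[0,8) = 8x8
Op 3 fold_up: fold axis h@4; visible region now rows[0,4) x cols[0,8) = 4x8
Op 4 cut(2, 4): punch at orig (2,4); cuts so far [(2, 4)]; region rows[0,4) x cols[0,8) = 4x8
Op 5 cut(0, 3): punch at orig (0,3); cuts so far [(0, 3), (2, 4)]; region rows[0,4) x cols[0,8) = 4x8
Op 6 cut(0, 2): punch at orig (0,2); cuts so far [(0, 2), (0, 3), (2, 4)]; region rows[0,4) x cols[0,8) = 4x8
Unfold 1 (reflect across h@4): 6 holes -> [(0, 2), (0, 3), (2, 4), (5, 4), (7, 2), (7, 3)]
Unfold 2 (reflect across h@8): 12 holes -> [(0, 2), (0, 3), (2, 4), (5, 4), (7, 2), (7, 3), (8, 2), (8, 3), (10, 4), (13, 4), (15, 2), (15, 3)]
Unfold 3 (reflect across h@16): 24 holes -> [(0, 2), (0, 3), (2, 4), (5, 4), (7, 2), (7, 3), (8, 2), (8, 3), (10, 4), (13, 4), (15, 2), (15, 3), (16, 2), (16, 3), (18, 4), (21, 4), (23, 2), (23, 3), (24, 2), (24, 3), (26, 4), (29, 4), (31, 2), (31, 3)]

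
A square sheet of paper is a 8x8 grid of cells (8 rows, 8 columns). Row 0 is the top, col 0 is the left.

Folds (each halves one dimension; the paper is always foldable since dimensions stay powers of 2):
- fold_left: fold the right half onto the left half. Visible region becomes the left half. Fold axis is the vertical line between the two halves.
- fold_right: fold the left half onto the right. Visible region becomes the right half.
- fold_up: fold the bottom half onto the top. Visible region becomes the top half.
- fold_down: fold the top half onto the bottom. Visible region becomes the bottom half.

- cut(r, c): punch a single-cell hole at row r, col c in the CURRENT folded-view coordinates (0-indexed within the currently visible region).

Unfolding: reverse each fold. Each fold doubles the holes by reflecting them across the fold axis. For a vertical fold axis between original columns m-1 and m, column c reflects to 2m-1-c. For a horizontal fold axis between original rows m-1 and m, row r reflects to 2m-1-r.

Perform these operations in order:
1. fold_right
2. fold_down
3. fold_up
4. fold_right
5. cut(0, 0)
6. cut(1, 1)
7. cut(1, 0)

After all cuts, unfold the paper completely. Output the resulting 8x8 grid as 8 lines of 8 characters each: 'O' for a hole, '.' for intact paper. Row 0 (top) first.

Op 1 fold_right: fold axis v@4; visible region now rows[0,8) x cols[4,8) = 8x4
Op 2 fold_down: fold axis h@4; visible region now rows[4,8) x cols[4,8) = 4x4
Op 3 fold_up: fold axis h@6; visible region now rows[4,6) x cols[4,8) = 2x4
Op 4 fold_right: fold axis v@6; visible region now rows[4,6) x cols[6,8) = 2x2
Op 5 cut(0, 0): punch at orig (4,6); cuts so far [(4, 6)]; region rows[4,6) x cols[6,8) = 2x2
Op 6 cut(1, 1): punch at orig (5,7); cuts so far [(4, 6), (5, 7)]; region rows[4,6) x cols[6,8) = 2x2
Op 7 cut(1, 0): punch at orig (5,6); cuts so far [(4, 6), (5, 6), (5, 7)]; region rows[4,6) x cols[6,8) = 2x2
Unfold 1 (reflect across v@6): 6 holes -> [(4, 5), (4, 6), (5, 4), (5, 5), (5, 6), (5, 7)]
Unfold 2 (reflect across h@6): 12 holes -> [(4, 5), (4, 6), (5, 4), (5, 5), (5, 6), (5, 7), (6, 4), (6, 5), (6, 6), (6, 7), (7, 5), (7, 6)]
Unfold 3 (reflect across h@4): 24 holes -> [(0, 5), (0, 6), (1, 4), (1, 5), (1, 6), (1, 7), (2, 4), (2, 5), (2, 6), (2, 7), (3, 5), (3, 6), (4, 5), (4, 6), (5, 4), (5, 5), (5, 6), (5, 7), (6, 4), (6, 5), (6, 6), (6, 7), (7, 5), (7, 6)]
Unfold 4 (reflect across v@4): 48 holes -> [(0, 1), (0, 2), (0, 5), (0, 6), (1, 0), (1, 1), (1, 2), (1, 3), (1, 4), (1, 5), (1, 6), (1, 7), (2, 0), (2, 1), (2, 2), (2, 3), (2, 4), (2, 5), (2, 6), (2, 7), (3, 1), (3, 2), (3, 5), (3, 6), (4, 1), (4, 2), (4, 5), (4, 6), (5, 0), (5, 1), (5, 2), (5, 3), (5, 4), (5, 5), (5, 6), (5, 7), (6, 0), (6, 1), (6, 2), (6, 3), (6, 4), (6, 5), (6, 6), (6, 7), (7, 1), (7, 2), (7, 5), (7, 6)]

Answer: .OO..OO.
OOOOOOOO
OOOOOOOO
.OO..OO.
.OO..OO.
OOOOOOOO
OOOOOOOO
.OO..OO.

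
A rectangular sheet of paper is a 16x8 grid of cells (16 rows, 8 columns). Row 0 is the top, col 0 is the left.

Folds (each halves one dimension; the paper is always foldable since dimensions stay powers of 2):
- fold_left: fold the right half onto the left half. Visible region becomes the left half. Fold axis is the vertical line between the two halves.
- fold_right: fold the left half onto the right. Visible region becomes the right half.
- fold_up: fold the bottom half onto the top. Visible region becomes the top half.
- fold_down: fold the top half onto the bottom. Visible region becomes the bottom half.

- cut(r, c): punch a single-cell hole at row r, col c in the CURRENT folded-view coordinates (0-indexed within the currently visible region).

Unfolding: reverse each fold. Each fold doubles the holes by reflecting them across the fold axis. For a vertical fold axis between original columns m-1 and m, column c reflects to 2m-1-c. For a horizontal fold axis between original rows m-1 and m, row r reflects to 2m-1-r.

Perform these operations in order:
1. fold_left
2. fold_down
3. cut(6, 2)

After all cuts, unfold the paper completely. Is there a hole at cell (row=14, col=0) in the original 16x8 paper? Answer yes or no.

Op 1 fold_left: fold axis v@4; visible region now rows[0,16) x cols[0,4) = 16x4
Op 2 fold_down: fold axis h@8; visible region now rows[8,16) x cols[0,4) = 8x4
Op 3 cut(6, 2): punch at orig (14,2); cuts so far [(14, 2)]; region rows[8,16) x cols[0,4) = 8x4
Unfold 1 (reflect across h@8): 2 holes -> [(1, 2), (14, 2)]
Unfold 2 (reflect across v@4): 4 holes -> [(1, 2), (1, 5), (14, 2), (14, 5)]
Holes: [(1, 2), (1, 5), (14, 2), (14, 5)]

Answer: no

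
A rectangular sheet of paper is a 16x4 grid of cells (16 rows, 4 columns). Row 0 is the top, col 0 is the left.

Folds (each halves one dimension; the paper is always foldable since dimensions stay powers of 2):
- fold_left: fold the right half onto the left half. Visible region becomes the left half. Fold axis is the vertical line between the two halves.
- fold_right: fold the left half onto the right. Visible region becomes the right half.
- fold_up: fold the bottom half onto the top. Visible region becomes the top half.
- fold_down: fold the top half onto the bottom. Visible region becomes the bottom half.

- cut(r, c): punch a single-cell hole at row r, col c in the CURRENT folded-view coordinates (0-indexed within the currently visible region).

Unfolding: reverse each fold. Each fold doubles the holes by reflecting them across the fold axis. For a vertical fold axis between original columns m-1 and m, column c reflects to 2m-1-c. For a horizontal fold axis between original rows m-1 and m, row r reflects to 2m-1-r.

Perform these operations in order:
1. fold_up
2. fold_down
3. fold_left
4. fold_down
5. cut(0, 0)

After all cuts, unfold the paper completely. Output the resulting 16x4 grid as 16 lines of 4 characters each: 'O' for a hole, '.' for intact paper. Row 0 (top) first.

Answer: ....
O..O
O..O
....
....
O..O
O..O
....
....
O..O
O..O
....
....
O..O
O..O
....

Derivation:
Op 1 fold_up: fold axis h@8; visible region now rows[0,8) x cols[0,4) = 8x4
Op 2 fold_down: fold axis h@4; visible region now rows[4,8) x cols[0,4) = 4x4
Op 3 fold_left: fold axis v@2; visible region now rows[4,8) x cols[0,2) = 4x2
Op 4 fold_down: fold axis h@6; visible region now rows[6,8) x cols[0,2) = 2x2
Op 5 cut(0, 0): punch at orig (6,0); cuts so far [(6, 0)]; region rows[6,8) x cols[0,2) = 2x2
Unfold 1 (reflect across h@6): 2 holes -> [(5, 0), (6, 0)]
Unfold 2 (reflect across v@2): 4 holes -> [(5, 0), (5, 3), (6, 0), (6, 3)]
Unfold 3 (reflect across h@4): 8 holes -> [(1, 0), (1, 3), (2, 0), (2, 3), (5, 0), (5, 3), (6, 0), (6, 3)]
Unfold 4 (reflect across h@8): 16 holes -> [(1, 0), (1, 3), (2, 0), (2, 3), (5, 0), (5, 3), (6, 0), (6, 3), (9, 0), (9, 3), (10, 0), (10, 3), (13, 0), (13, 3), (14, 0), (14, 3)]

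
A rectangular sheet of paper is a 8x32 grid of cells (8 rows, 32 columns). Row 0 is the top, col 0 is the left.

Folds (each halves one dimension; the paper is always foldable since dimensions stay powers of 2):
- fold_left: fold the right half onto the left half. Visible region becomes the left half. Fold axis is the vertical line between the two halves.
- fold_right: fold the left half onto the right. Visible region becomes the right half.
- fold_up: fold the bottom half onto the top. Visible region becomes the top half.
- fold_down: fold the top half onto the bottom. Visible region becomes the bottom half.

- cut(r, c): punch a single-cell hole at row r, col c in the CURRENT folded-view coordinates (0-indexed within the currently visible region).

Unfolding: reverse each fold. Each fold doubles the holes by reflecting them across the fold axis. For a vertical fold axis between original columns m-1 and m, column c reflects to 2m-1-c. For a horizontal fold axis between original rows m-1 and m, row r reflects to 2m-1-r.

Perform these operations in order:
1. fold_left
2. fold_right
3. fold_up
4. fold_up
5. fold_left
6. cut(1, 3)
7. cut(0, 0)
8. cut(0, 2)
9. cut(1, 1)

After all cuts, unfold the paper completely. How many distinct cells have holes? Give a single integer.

Op 1 fold_left: fold axis v@16; visible region now rows[0,8) x cols[0,16) = 8x16
Op 2 fold_right: fold axis v@8; visible region now rows[0,8) x cols[8,16) = 8x8
Op 3 fold_up: fold axis h@4; visible region now rows[0,4) x cols[8,16) = 4x8
Op 4 fold_up: fold axis h@2; visible region now rows[0,2) x cols[8,16) = 2x8
Op 5 fold_left: fold axis v@12; visible region now rows[0,2) x cols[8,12) = 2x4
Op 6 cut(1, 3): punch at orig (1,11); cuts so far [(1, 11)]; region rows[0,2) x cols[8,12) = 2x4
Op 7 cut(0, 0): punch at orig (0,8); cuts so far [(0, 8), (1, 11)]; region rows[0,2) x cols[8,12) = 2x4
Op 8 cut(0, 2): punch at orig (0,10); cuts so far [(0, 8), (0, 10), (1, 11)]; region rows[0,2) x cols[8,12) = 2x4
Op 9 cut(1, 1): punch at orig (1,9); cuts so far [(0, 8), (0, 10), (1, 9), (1, 11)]; region rows[0,2) x cols[8,12) = 2x4
Unfold 1 (reflect across v@12): 8 holes -> [(0, 8), (0, 10), (0, 13), (0, 15), (1, 9), (1, 11), (1, 12), (1, 14)]
Unfold 2 (reflect across h@2): 16 holes -> [(0, 8), (0, 10), (0, 13), (0, 15), (1, 9), (1, 11), (1, 12), (1, 14), (2, 9), (2, 11), (2, 12), (2, 14), (3, 8), (3, 10), (3, 13), (3, 15)]
Unfold 3 (reflect across h@4): 32 holes -> [(0, 8), (0, 10), (0, 13), (0, 15), (1, 9), (1, 11), (1, 12), (1, 14), (2, 9), (2, 11), (2, 12), (2, 14), (3, 8), (3, 10), (3, 13), (3, 15), (4, 8), (4, 10), (4, 13), (4, 15), (5, 9), (5, 11), (5, 12), (5, 14), (6, 9), (6, 11), (6, 12), (6, 14), (7, 8), (7, 10), (7, 13), (7, 15)]
Unfold 4 (reflect across v@8): 64 holes -> [(0, 0), (0, 2), (0, 5), (0, 7), (0, 8), (0, 10), (0, 13), (0, 15), (1, 1), (1, 3), (1, 4), (1, 6), (1, 9), (1, 11), (1, 12), (1, 14), (2, 1), (2, 3), (2, 4), (2, 6), (2, 9), (2, 11), (2, 12), (2, 14), (3, 0), (3, 2), (3, 5), (3, 7), (3, 8), (3, 10), (3, 13), (3, 15), (4, 0), (4, 2), (4, 5), (4, 7), (4, 8), (4, 10), (4, 13), (4, 15), (5, 1), (5, 3), (5, 4), (5, 6), (5, 9), (5, 11), (5, 12), (5, 14), (6, 1), (6, 3), (6, 4), (6, 6), (6, 9), (6, 11), (6, 12), (6, 14), (7, 0), (7, 2), (7, 5), (7, 7), (7, 8), (7, 10), (7, 13), (7, 15)]
Unfold 5 (reflect across v@16): 128 holes -> [(0, 0), (0, 2), (0, 5), (0, 7), (0, 8), (0, 10), (0, 13), (0, 15), (0, 16), (0, 18), (0, 21), (0, 23), (0, 24), (0, 26), (0, 29), (0, 31), (1, 1), (1, 3), (1, 4), (1, 6), (1, 9), (1, 11), (1, 12), (1, 14), (1, 17), (1, 19), (1, 20), (1, 22), (1, 25), (1, 27), (1, 28), (1, 30), (2, 1), (2, 3), (2, 4), (2, 6), (2, 9), (2, 11), (2, 12), (2, 14), (2, 17), (2, 19), (2, 20), (2, 22), (2, 25), (2, 27), (2, 28), (2, 30), (3, 0), (3, 2), (3, 5), (3, 7), (3, 8), (3, 10), (3, 13), (3, 15), (3, 16), (3, 18), (3, 21), (3, 23), (3, 24), (3, 26), (3, 29), (3, 31), (4, 0), (4, 2), (4, 5), (4, 7), (4, 8), (4, 10), (4, 13), (4, 15), (4, 16), (4, 18), (4, 21), (4, 23), (4, 24), (4, 26), (4, 29), (4, 31), (5, 1), (5, 3), (5, 4), (5, 6), (5, 9), (5, 11), (5, 12), (5, 14), (5, 17), (5, 19), (5, 20), (5, 22), (5, 25), (5, 27), (5, 28), (5, 30), (6, 1), (6, 3), (6, 4), (6, 6), (6, 9), (6, 11), (6, 12), (6, 14), (6, 17), (6, 19), (6, 20), (6, 22), (6, 25), (6, 27), (6, 28), (6, 30), (7, 0), (7, 2), (7, 5), (7, 7), (7, 8), (7, 10), (7, 13), (7, 15), (7, 16), (7, 18), (7, 21), (7, 23), (7, 24), (7, 26), (7, 29), (7, 31)]

Answer: 128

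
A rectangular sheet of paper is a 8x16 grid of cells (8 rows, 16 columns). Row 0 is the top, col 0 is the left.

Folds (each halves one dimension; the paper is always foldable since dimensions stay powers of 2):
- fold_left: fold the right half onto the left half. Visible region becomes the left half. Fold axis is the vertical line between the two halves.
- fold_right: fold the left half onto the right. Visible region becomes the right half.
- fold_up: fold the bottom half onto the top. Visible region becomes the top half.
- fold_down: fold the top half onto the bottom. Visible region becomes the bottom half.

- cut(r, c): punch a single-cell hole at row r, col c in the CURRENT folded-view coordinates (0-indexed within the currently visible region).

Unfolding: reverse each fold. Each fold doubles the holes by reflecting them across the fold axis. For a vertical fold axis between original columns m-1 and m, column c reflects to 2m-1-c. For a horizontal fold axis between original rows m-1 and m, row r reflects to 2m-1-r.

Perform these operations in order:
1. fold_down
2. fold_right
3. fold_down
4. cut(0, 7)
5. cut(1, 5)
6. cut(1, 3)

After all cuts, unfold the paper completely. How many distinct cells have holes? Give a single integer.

Op 1 fold_down: fold axis h@4; visible region now rows[4,8) x cols[0,16) = 4x16
Op 2 fold_right: fold axis v@8; visible region now rows[4,8) x cols[8,16) = 4x8
Op 3 fold_down: fold axis h@6; visible region now rows[6,8) x cols[8,16) = 2x8
Op 4 cut(0, 7): punch at orig (6,15); cuts so far [(6, 15)]; region rows[6,8) x cols[8,16) = 2x8
Op 5 cut(1, 5): punch at orig (7,13); cuts so far [(6, 15), (7, 13)]; region rows[6,8) x cols[8,16) = 2x8
Op 6 cut(1, 3): punch at orig (7,11); cuts so far [(6, 15), (7, 11), (7, 13)]; region rows[6,8) x cols[8,16) = 2x8
Unfold 1 (reflect across h@6): 6 holes -> [(4, 11), (4, 13), (5, 15), (6, 15), (7, 11), (7, 13)]
Unfold 2 (reflect across v@8): 12 holes -> [(4, 2), (4, 4), (4, 11), (4, 13), (5, 0), (5, 15), (6, 0), (6, 15), (7, 2), (7, 4), (7, 11), (7, 13)]
Unfold 3 (reflect across h@4): 24 holes -> [(0, 2), (0, 4), (0, 11), (0, 13), (1, 0), (1, 15), (2, 0), (2, 15), (3, 2), (3, 4), (3, 11), (3, 13), (4, 2), (4, 4), (4, 11), (4, 13), (5, 0), (5, 15), (6, 0), (6, 15), (7, 2), (7, 4), (7, 11), (7, 13)]

Answer: 24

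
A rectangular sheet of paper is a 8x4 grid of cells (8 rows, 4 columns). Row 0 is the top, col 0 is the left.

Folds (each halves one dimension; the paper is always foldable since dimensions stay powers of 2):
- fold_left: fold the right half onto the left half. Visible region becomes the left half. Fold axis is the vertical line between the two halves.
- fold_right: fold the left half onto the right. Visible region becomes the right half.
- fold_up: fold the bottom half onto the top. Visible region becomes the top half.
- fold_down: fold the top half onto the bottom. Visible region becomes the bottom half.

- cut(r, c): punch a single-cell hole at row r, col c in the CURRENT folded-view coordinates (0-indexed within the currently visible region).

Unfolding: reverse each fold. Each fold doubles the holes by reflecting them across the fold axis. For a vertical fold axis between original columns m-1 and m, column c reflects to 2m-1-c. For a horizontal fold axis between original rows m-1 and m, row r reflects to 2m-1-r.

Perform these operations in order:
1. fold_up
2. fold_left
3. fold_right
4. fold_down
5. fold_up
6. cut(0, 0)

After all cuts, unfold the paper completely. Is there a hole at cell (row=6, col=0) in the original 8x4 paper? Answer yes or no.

Op 1 fold_up: fold axis h@4; visible region now rows[0,4) x cols[0,4) = 4x4
Op 2 fold_left: fold axis v@2; visible region now rows[0,4) x cols[0,2) = 4x2
Op 3 fold_right: fold axis v@1; visible region now rows[0,4) x cols[1,2) = 4x1
Op 4 fold_down: fold axis h@2; visible region now rows[2,4) x cols[1,2) = 2x1
Op 5 fold_up: fold axis h@3; visible region now rows[2,3) x cols[1,2) = 1x1
Op 6 cut(0, 0): punch at orig (2,1); cuts so far [(2, 1)]; region rows[2,3) x cols[1,2) = 1x1
Unfold 1 (reflect across h@3): 2 holes -> [(2, 1), (3, 1)]
Unfold 2 (reflect across h@2): 4 holes -> [(0, 1), (1, 1), (2, 1), (3, 1)]
Unfold 3 (reflect across v@1): 8 holes -> [(0, 0), (0, 1), (1, 0), (1, 1), (2, 0), (2, 1), (3, 0), (3, 1)]
Unfold 4 (reflect across v@2): 16 holes -> [(0, 0), (0, 1), (0, 2), (0, 3), (1, 0), (1, 1), (1, 2), (1, 3), (2, 0), (2, 1), (2, 2), (2, 3), (3, 0), (3, 1), (3, 2), (3, 3)]
Unfold 5 (reflect across h@4): 32 holes -> [(0, 0), (0, 1), (0, 2), (0, 3), (1, 0), (1, 1), (1, 2), (1, 3), (2, 0), (2, 1), (2, 2), (2, 3), (3, 0), (3, 1), (3, 2), (3, 3), (4, 0), (4, 1), (4, 2), (4, 3), (5, 0), (5, 1), (5, 2), (5, 3), (6, 0), (6, 1), (6, 2), (6, 3), (7, 0), (7, 1), (7, 2), (7, 3)]
Holes: [(0, 0), (0, 1), (0, 2), (0, 3), (1, 0), (1, 1), (1, 2), (1, 3), (2, 0), (2, 1), (2, 2), (2, 3), (3, 0), (3, 1), (3, 2), (3, 3), (4, 0), (4, 1), (4, 2), (4, 3), (5, 0), (5, 1), (5, 2), (5, 3), (6, 0), (6, 1), (6, 2), (6, 3), (7, 0), (7, 1), (7, 2), (7, 3)]

Answer: yes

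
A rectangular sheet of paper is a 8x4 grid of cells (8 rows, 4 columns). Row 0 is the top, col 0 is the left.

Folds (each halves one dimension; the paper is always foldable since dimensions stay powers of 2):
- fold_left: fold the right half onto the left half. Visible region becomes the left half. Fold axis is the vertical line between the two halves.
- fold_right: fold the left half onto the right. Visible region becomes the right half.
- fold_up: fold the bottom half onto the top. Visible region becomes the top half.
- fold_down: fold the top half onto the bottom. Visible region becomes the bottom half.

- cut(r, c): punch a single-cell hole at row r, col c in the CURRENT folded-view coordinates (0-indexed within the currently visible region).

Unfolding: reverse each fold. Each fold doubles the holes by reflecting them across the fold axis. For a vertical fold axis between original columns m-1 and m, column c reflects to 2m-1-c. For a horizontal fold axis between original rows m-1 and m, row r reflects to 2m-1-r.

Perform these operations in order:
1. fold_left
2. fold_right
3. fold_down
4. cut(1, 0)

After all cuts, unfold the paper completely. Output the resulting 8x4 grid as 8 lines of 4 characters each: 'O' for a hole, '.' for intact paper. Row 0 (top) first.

Op 1 fold_left: fold axis v@2; visible region now rows[0,8) x cols[0,2) = 8x2
Op 2 fold_right: fold axis v@1; visible region now rows[0,8) x cols[1,2) = 8x1
Op 3 fold_down: fold axis h@4; visible region now rows[4,8) x cols[1,2) = 4x1
Op 4 cut(1, 0): punch at orig (5,1); cuts so far [(5, 1)]; region rows[4,8) x cols[1,2) = 4x1
Unfold 1 (reflect across h@4): 2 holes -> [(2, 1), (5, 1)]
Unfold 2 (reflect across v@1): 4 holes -> [(2, 0), (2, 1), (5, 0), (5, 1)]
Unfold 3 (reflect across v@2): 8 holes -> [(2, 0), (2, 1), (2, 2), (2, 3), (5, 0), (5, 1), (5, 2), (5, 3)]

Answer: ....
....
OOOO
....
....
OOOO
....
....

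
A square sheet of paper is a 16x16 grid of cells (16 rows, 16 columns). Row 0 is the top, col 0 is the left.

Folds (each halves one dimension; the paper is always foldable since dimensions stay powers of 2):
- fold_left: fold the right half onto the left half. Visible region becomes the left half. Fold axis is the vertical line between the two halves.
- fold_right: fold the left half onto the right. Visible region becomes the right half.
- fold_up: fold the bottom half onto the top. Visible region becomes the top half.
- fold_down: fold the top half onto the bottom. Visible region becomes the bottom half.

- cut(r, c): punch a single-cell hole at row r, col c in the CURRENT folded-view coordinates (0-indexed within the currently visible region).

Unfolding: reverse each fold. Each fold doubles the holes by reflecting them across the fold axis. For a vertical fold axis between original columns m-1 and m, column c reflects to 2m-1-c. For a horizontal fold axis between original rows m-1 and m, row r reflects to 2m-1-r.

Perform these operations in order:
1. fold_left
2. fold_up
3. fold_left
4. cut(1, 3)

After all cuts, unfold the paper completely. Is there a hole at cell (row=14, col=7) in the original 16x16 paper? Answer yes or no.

Op 1 fold_left: fold axis v@8; visible region now rows[0,16) x cols[0,8) = 16x8
Op 2 fold_up: fold axis h@8; visible region now rows[0,8) x cols[0,8) = 8x8
Op 3 fold_left: fold axis v@4; visible region now rows[0,8) x cols[0,4) = 8x4
Op 4 cut(1, 3): punch at orig (1,3); cuts so far [(1, 3)]; region rows[0,8) x cols[0,4) = 8x4
Unfold 1 (reflect across v@4): 2 holes -> [(1, 3), (1, 4)]
Unfold 2 (reflect across h@8): 4 holes -> [(1, 3), (1, 4), (14, 3), (14, 4)]
Unfold 3 (reflect across v@8): 8 holes -> [(1, 3), (1, 4), (1, 11), (1, 12), (14, 3), (14, 4), (14, 11), (14, 12)]
Holes: [(1, 3), (1, 4), (1, 11), (1, 12), (14, 3), (14, 4), (14, 11), (14, 12)]

Answer: no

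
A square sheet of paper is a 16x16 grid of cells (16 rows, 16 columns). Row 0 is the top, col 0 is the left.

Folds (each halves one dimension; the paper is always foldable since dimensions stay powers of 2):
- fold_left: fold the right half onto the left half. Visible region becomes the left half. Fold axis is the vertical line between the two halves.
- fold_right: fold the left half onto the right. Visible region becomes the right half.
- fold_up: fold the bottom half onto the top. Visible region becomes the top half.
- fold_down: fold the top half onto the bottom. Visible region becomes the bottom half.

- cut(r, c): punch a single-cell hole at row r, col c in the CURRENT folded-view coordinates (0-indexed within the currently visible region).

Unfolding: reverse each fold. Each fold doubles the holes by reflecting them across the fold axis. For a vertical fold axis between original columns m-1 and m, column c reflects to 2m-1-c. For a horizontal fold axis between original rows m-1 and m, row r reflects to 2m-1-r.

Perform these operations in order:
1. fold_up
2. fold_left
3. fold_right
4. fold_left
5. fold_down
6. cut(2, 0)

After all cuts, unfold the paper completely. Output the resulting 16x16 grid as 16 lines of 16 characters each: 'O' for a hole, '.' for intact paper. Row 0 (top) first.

Answer: ................
O..OO..OO..OO..O
................
................
................
................
O..OO..OO..OO..O
................
................
O..OO..OO..OO..O
................
................
................
................
O..OO..OO..OO..O
................

Derivation:
Op 1 fold_up: fold axis h@8; visible region now rows[0,8) x cols[0,16) = 8x16
Op 2 fold_left: fold axis v@8; visible region now rows[0,8) x cols[0,8) = 8x8
Op 3 fold_right: fold axis v@4; visible region now rows[0,8) x cols[4,8) = 8x4
Op 4 fold_left: fold axis v@6; visible region now rows[0,8) x cols[4,6) = 8x2
Op 5 fold_down: fold axis h@4; visible region now rows[4,8) x cols[4,6) = 4x2
Op 6 cut(2, 0): punch at orig (6,4); cuts so far [(6, 4)]; region rows[4,8) x cols[4,6) = 4x2
Unfold 1 (reflect across h@4): 2 holes -> [(1, 4), (6, 4)]
Unfold 2 (reflect across v@6): 4 holes -> [(1, 4), (1, 7), (6, 4), (6, 7)]
Unfold 3 (reflect across v@4): 8 holes -> [(1, 0), (1, 3), (1, 4), (1, 7), (6, 0), (6, 3), (6, 4), (6, 7)]
Unfold 4 (reflect across v@8): 16 holes -> [(1, 0), (1, 3), (1, 4), (1, 7), (1, 8), (1, 11), (1, 12), (1, 15), (6, 0), (6, 3), (6, 4), (6, 7), (6, 8), (6, 11), (6, 12), (6, 15)]
Unfold 5 (reflect across h@8): 32 holes -> [(1, 0), (1, 3), (1, 4), (1, 7), (1, 8), (1, 11), (1, 12), (1, 15), (6, 0), (6, 3), (6, 4), (6, 7), (6, 8), (6, 11), (6, 12), (6, 15), (9, 0), (9, 3), (9, 4), (9, 7), (9, 8), (9, 11), (9, 12), (9, 15), (14, 0), (14, 3), (14, 4), (14, 7), (14, 8), (14, 11), (14, 12), (14, 15)]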